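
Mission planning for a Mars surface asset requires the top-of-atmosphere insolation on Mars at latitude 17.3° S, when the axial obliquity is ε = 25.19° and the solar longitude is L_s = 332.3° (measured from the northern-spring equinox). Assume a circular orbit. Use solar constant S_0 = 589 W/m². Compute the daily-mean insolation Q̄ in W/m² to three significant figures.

Solar declination: sin δ = sin ε · sin L_s = sin 25.19° × sin 332.3° = -0.19785, so δ = -11.411°.
cos h₀ = −tan(-17.3°) tan(-11.411°) = -0.0629, h₀ = 1.6337 rad.
Bracket: h₀ sin ϕ sin δ + cos ϕ cos δ sin h₀ = 1.6337×-0.29737×-0.19785 + 0.95476×0.98023×0.99802 = 0.096118 + 0.934031 = 1.030149.
Q̄ = (S_0/π) × [bracket] = (589/π) × 1.030149 = 193.1 W/m².

Q̄ ≈ 193 W/m²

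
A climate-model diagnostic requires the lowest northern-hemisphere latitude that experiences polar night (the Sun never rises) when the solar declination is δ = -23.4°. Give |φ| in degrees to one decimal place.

Polar night requires cos H₀ = −tan φ tan δ ≥ 1, i.e. tan φ tan δ ≤ −1.
The boundary is |tan φ| · |tan δ| = 1, so |φ| = 90° − |δ| = 90° − 23.4° = 66.6° in the northern hemisphere.

|φ| = 66.6°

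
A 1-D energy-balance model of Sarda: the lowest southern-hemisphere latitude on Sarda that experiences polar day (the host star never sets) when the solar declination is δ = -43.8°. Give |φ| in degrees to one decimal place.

Polar day requires cos H₀ = −tan φ tan δ ≤ −1, i.e. tan φ tan δ ≥ 1.
The boundary is |tan φ| · |tan δ| = 1, so |φ| = 90° − |δ| = 90° − 43.8° = 46.2° in the southern hemisphere.

|φ| = 46.2°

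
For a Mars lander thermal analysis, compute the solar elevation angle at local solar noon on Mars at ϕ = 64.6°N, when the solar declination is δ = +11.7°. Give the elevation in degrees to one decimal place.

37.1°

At local noon the hour angle is zero, so the zenith angle equals |ϕ − δ| = |+64.6° − (+11.700°)| = 52.900°.
Elevation = 90° − 52.900° = 37.1°.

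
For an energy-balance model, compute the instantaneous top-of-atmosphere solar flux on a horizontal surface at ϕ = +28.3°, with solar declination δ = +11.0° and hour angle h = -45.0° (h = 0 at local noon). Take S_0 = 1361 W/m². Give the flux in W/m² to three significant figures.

955 W/m²

cos θ_z = sin ϕ sin δ + cos ϕ cos δ cos h = 0.090460 + 0.611153 = 0.701613.
Flux = S_0 · cos θ_z = 1361 × 0.701613 = 954.9 W/m².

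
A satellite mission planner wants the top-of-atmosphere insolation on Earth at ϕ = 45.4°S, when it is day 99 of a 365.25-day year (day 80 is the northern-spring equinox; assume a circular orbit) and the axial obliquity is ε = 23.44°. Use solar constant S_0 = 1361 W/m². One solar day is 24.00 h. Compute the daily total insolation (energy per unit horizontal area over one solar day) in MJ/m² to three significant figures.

Solar longitude: L_s = 360° × (99 − 80)/365.25 = 18.727°.
sin δ = sin 23.44° × sin 18.727° = 0.12771, so δ = +7.337°.
cos h₀ = −tan(-45.4°) tan(+7.337°) = 0.1306, h₀ = 1.4398 rad.
Bracket: h₀ sin ϕ sin δ + cos ϕ cos δ sin h₀ = 1.4398×-0.71203×0.12771 + 0.70215×0.99181×0.99144 = -0.130926 + 0.690438 = 0.559512.
Q̄ = (S_0/π) × [bracket] = (1361/π) × 0.559512 = 242.39 W/m².
Daily total = Q̄ × 24.00 h × 3600 s/h = 242.39 × 24.00 × 3600 / 10⁶ = 20.94 MJ/m².

20.9 MJ/m²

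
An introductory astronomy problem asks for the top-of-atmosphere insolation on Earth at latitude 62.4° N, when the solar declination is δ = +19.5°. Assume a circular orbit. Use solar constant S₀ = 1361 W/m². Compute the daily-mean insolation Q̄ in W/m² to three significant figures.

cos H₀ = −tan(+62.4°) tan(+19.500°) = -0.6774, H₀ = 2.3150 rad.
Bracket: H₀ sin φ sin δ + cos φ cos δ sin H₀ = 2.3150×0.88620×0.33381 + 0.46330×0.94264×0.73565 = 0.684829 + 0.321277 = 1.006106.
Q̄ = (S₀/π) × [bracket] = (1361/π) × 1.006106 = 435.9 W/m².

Q̄ ≈ 436 W/m²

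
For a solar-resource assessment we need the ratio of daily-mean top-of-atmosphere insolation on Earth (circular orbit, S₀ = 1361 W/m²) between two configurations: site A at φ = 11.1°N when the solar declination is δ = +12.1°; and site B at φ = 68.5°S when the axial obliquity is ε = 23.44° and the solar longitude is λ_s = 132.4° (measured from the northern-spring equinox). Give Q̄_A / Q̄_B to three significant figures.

Q̄_A / Q̄_B ≈ 29.7

— Configuration A (φ=+11.1°):
cos H₀ = −tan(+11.1°) tan(+12.100°) = -0.0421, H₀ = 1.6129 rad.
Bracket: H₀ sin φ sin δ + cos φ cos δ sin H₀ = 1.6129×0.19252×0.20962 + 0.98129×0.97778×0.99912 = 0.065090 + 0.958641 = 1.023731.
Q̄ = (S₀/π) × [bracket] = (1361/π) × 1.023731 = 443.50 W/m².
— Configuration B (φ=-68.5°):
Solar declination: sin δ = sin ε · sin λ_s = sin 23.44° × sin 132.4° = 0.29375, so δ = +17.083°.
cos H₀ = −tan(-68.5°) tan(+17.083°) = 0.7801, H₀ = 0.6759 rad.
Bracket: H₀ sin φ sin δ + cos φ cos δ sin H₀ = 0.6759×-0.93042×0.29375 + 0.36650×0.95588×0.62560 = -0.184731 + 0.219166 = 0.034435.
Q̄ = (S₀/π) × [bracket] = (1361/π) × 0.034435 = 14.918 W/m².
Ratio Q̄_A / Q̄_B = 443.50 / 14.918 = 29.73.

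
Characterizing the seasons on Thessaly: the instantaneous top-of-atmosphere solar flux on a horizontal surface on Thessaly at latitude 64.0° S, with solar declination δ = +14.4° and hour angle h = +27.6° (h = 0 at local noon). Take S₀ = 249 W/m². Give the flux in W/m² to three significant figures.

cos θ_z = sin φ sin δ + cos φ cos δ cos h = -0.223521 + 0.376281 = 0.152760.
Flux = S₀ · cos θ_z = 249 × 0.152760 = 38.04 W/m².

38.0 W/m²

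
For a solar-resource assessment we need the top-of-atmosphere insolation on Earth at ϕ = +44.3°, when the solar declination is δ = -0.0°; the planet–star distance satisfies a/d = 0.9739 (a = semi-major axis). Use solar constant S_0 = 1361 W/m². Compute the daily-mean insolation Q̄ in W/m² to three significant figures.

Q̄ ≈ 294 W/m²

cos h₀ = −tan(+44.3°) tan(-0.000°) = 0.0000, h₀ = 1.5708 rad.
Bracket: h₀ sin ϕ sin δ + cos ϕ cos δ sin h₀ = 1.5708×0.69842×-0.00000 + 0.71569×1.00000×1.00000 = -0.000000 + 0.715690 = 0.715690.
Inverse-square distance factor (a/d)² = 0.9739² = 0.948481.
Q̄ = (S_0/π) × 0.948481 × [bracket] = (1361/π) × 0.948481 × 0.715690 = 294.1 W/m².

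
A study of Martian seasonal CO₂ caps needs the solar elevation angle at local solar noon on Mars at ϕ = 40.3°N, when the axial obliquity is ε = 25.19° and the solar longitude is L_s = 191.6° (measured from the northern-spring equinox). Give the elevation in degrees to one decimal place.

44.8°

Solar declination: sin δ = sin ε · sin L_s = sin 25.19° × sin 191.6° = -0.08558, so δ = -4.910°.
At local noon the hour angle is zero, so the zenith angle equals |ϕ − δ| = |+40.3° − (-4.910°)| = 45.210°.
Elevation = 90° − 45.210° = 44.8°.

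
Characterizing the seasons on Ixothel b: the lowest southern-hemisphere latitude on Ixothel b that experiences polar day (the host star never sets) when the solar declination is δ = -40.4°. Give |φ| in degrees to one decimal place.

|φ| = 49.6°

Polar day requires cos H₀ = −tan φ tan δ ≤ −1, i.e. tan φ tan δ ≥ 1.
The boundary is |tan φ| · |tan δ| = 1, so |φ| = 90° − |δ| = 90° − 40.4° = 49.6° in the southern hemisphere.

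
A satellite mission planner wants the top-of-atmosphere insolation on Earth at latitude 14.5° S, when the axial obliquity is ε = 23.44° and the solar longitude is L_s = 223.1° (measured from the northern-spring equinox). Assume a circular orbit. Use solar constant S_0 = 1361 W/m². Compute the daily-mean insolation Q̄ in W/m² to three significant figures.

Solar declination: sin δ = sin ε · sin L_s = sin 23.44° × sin 223.1° = -0.27180, so δ = -15.771°.
cos h₀ = −tan(-14.5°) tan(-15.771°) = -0.0730, h₀ = 1.6439 rad.
Bracket: h₀ sin ϕ sin δ + cos ϕ cos δ sin h₀ = 1.6439×-0.25038×-0.27180 + 0.96815×0.96235×0.99733 = 0.111873 + 0.929212 = 1.041085.
Q̄ = (S_0/π) × [bracket] = (1361/π) × 1.041085 = 451.0 W/m².

Q̄ ≈ 451 W/m²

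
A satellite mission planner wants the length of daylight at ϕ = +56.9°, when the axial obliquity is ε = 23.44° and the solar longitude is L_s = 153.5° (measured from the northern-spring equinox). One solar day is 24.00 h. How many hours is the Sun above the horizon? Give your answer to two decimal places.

14.14 h

Solar declination: sin δ = sin ε · sin L_s = sin 23.44° × sin 153.5° = 0.17749, so δ = +10.224°.
cos h₀ = −tan ϕ · tan δ = −tan(+56.9°) × tan(+10.224°) = -0.2767, so h₀ = 1.8511 rad = 106.06°.
Daylight = 2h₀/(2π) × 24.00 h = (1.8511/π) × 24.00 = 14.14 h.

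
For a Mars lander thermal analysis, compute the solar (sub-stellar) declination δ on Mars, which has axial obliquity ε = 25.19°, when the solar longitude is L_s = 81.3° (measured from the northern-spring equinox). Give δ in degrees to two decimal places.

sin δ = sin ε · sin L_s = sin 25.19° × sin 81.3° = 0.420724.
δ = arcsin(0.420724) = +24.88°.

δ = +24.88°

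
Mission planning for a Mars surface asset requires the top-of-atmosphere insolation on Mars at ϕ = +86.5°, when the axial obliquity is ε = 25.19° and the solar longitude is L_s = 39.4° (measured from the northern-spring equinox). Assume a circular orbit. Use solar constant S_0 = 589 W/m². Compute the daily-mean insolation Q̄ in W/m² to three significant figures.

Q̄ ≈ 159 W/m²

Solar declination: sin δ = sin ε · sin L_s = sin 25.19° × sin 39.4° = 0.27015, so δ = +15.673°.
cos h₀ = −tan(+86.5°) tan(+15.673°) = -4.5876 ≤ −1 ⇒ polar day, h₀ = π.
Bracket: h₀ sin ϕ sin δ + cos ϕ cos δ sin h₀ = 3.1416×0.99813×0.27015 + 0.06105×0.96282×0.00000 = 0.847116 + 0.000000 = 0.847116.
Q̄ = (S_0/π) × [bracket] = (589/π) × 0.847116 = 158.8 W/m².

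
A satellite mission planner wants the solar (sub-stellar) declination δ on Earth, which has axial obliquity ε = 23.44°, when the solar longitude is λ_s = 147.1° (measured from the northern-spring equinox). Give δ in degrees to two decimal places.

sin δ = sin ε · sin λ_s = sin 23.44° × sin 147.1° = 0.216069.
δ = arcsin(0.216069) = +12.48°.

δ = +12.48°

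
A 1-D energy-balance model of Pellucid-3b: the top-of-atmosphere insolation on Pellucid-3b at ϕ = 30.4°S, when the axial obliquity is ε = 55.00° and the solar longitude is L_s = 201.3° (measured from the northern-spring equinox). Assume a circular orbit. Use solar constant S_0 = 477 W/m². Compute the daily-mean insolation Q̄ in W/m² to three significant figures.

Q̄ ≈ 163 W/m²

Solar declination: sin δ = sin ε · sin L_s = sin 55.00° × sin 201.3° = -0.29756, so δ = -17.311°.
cos h₀ = −tan(-30.4°) tan(-17.311°) = -0.1829, h₀ = 1.7547 rad.
Bracket: h₀ sin ϕ sin δ + cos ϕ cos δ sin h₀ = 1.7547×-0.50603×-0.29756 + 0.86251×0.95470×0.98314 = 0.264213 + 0.809555 = 1.073768.
Q̄ = (S_0/π) × [bracket] = (477/π) × 1.073768 = 163.0 W/m².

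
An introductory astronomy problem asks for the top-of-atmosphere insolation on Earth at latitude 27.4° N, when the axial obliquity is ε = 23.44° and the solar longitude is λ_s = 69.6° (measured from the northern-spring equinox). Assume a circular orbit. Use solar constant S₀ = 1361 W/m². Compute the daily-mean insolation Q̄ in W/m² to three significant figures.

Solar declination: sin δ = sin ε · sin λ_s = sin 23.44° × sin 69.6° = 0.37284, so δ = +21.891°.
cos H₀ = −tan(+27.4°) tan(+21.891°) = -0.2083, H₀ = 1.7806 rad.
Bracket: H₀ sin φ sin δ + cos φ cos δ sin H₀ = 1.7806×0.46020×0.37284 + 0.88782×0.92790×0.97807 = 0.305517 + 0.805742 = 1.111259.
Q̄ = (S₀/π) × [bracket] = (1361/π) × 1.111259 = 481.4 W/m².

Q̄ ≈ 481 W/m²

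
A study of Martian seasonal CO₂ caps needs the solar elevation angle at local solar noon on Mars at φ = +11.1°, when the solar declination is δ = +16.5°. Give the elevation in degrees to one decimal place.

At local noon the hour angle is zero, so the zenith angle equals |φ − δ| = |+11.1° − (+16.500°)| = 5.400°.
Elevation = 90° − 5.400° = 84.6°.

84.6°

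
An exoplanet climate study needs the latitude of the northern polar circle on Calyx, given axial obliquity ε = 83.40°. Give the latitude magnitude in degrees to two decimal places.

6.60°

The polar circle is the lowest latitude that experiences at least one full rotation of continuous daylight at the northern-summer solstice; it lies at |φ| = 90° − ε = 90° − 83.40° = 6.60°.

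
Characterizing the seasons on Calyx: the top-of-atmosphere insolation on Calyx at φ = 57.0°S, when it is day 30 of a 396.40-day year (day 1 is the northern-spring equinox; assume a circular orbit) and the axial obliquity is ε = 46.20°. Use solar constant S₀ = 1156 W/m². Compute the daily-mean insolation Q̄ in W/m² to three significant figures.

Q̄ ≈ 61.0 W/m²

Solar longitude: λ_s = 360° × (30 − 1)/396.40 = 26.337°.
sin δ = sin 46.20° × sin 26.337° = 0.32021, so δ = +18.676°.
cos H₀ = −tan(-57.0°) tan(+18.676°) = 0.5205, H₀ = 1.0234 rad.
Bracket: H₀ sin φ sin δ + cos φ cos δ sin H₀ = 1.0234×-0.83867×0.32021 + 0.54464×0.94735×0.85387 = -0.274835 + 0.440567 = 0.165732.
Q̄ = (S₀/π) × [bracket] = (1156/π) × 0.165732 = 60.98 W/m².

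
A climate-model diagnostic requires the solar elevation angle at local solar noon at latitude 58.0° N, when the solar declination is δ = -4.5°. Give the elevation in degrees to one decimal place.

27.5°

At local noon the hour angle is zero, so the zenith angle equals |φ − δ| = |+58.0° − (-4.500°)| = 62.500°.
Elevation = 90° − 62.500° = 27.5°.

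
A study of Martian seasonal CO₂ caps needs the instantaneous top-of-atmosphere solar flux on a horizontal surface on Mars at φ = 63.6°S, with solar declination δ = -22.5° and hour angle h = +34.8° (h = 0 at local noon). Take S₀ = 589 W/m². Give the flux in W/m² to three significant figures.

cos θ_z = sin φ sin δ + cos φ cos δ cos h = 0.342774 + 0.337319 = 0.680093.
Flux = S₀ · cos θ_z = 589 × 0.680093 = 400.6 W/m².

401 W/m²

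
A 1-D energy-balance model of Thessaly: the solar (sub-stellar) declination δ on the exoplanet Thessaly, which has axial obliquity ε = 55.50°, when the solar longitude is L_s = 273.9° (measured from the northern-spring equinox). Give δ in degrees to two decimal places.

δ = -55.31°

sin δ = sin ε · sin L_s = sin 55.50° × sin 273.9° = -0.822218.
δ = arcsin(-0.822218) = -55.31°.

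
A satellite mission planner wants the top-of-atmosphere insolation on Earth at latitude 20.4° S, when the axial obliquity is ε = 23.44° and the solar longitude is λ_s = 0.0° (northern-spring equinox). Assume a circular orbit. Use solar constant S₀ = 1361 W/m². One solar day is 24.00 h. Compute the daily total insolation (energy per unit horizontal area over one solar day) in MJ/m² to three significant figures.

Solar declination: sin δ = sin ε · sin λ_s = sin 23.44° × sin 0.0° = 0.00000, so δ = +0.000°.
cos H₀ = −tan(-20.4°) tan(+0.000°) = 0.0000, H₀ = 1.5708 rad.
Bracket: H₀ sin φ sin δ + cos φ cos δ sin H₀ = 1.5708×-0.34857×0.00000 + 0.93728×1.00000×1.00000 = -0.000000 + 0.937280 = 0.937280.
Q̄ = (S₀/π) × [bracket] = (1361/π) × 0.937280 = 406.05 W/m².
Daily total = Q̄ × 24.00 h × 3600 s/h = 406.05 × 24.00 × 3600 / 10⁶ = 35.08 MJ/m².

35.1 MJ/m²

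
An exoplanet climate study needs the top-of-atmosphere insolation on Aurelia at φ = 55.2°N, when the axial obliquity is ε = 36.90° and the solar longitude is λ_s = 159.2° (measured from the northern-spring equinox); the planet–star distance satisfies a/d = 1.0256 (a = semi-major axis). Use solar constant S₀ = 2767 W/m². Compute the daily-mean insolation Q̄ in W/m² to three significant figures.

Q̄ ≈ 797 W/m²

Solar declination: sin δ = sin ε · sin λ_s = sin 36.90° × sin 159.2° = 0.21321, so δ = +12.311°.
cos H₀ = −tan(+55.2°) tan(+12.311°) = -0.3140, H₀ = 1.8902 rad.
Bracket: H₀ sin φ sin δ + cos φ cos δ sin H₀ = 1.8902×0.82115×0.21321 + 0.57071×0.97701×0.94942 = 0.330931 + 0.529387 = 0.860318.
Inverse-square distance factor (a/d)² = 1.0256² = 1.051855.
Q̄ = (S₀/π) × 1.051855 × [bracket] = (2767/π) × 1.051855 × 0.860318 = 797.0 W/m².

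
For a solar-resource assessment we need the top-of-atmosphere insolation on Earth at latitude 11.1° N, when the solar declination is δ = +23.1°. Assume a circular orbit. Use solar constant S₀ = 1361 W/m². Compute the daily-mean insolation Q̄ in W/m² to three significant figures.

Q̄ ≈ 444 W/m²

cos H₀ = −tan(+11.1°) tan(+23.100°) = -0.0837, H₀ = 1.6546 rad.
Bracket: H₀ sin φ sin δ + cos φ cos δ sin H₀ = 1.6546×0.19252×0.39234 + 0.98129×0.91982×0.99649 = 0.124977 + 0.899442 = 1.024419.
Q̄ = (S₀/π) × [bracket] = (1361/π) × 1.024419 = 443.8 W/m².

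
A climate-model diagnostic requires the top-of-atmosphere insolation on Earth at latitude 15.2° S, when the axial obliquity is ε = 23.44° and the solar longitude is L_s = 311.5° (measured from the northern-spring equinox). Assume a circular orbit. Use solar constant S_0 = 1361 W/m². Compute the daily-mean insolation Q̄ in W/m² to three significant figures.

Solar declination: sin δ = sin ε · sin L_s = sin 23.44° × sin 311.5° = -0.29793, so δ = -17.333°.
cos h₀ = −tan(-15.2°) tan(-17.333°) = -0.0848, h₀ = 1.6557 rad.
Bracket: h₀ sin ϕ sin δ + cos ϕ cos δ sin h₀ = 1.6557×-0.26219×-0.29793 + 0.96502×0.95459×0.99640 = 0.129334 + 0.917882 = 1.047216.
Q̄ = (S_0/π) × [bracket] = (1361/π) × 1.047216 = 453.7 W/m².

Q̄ ≈ 454 W/m²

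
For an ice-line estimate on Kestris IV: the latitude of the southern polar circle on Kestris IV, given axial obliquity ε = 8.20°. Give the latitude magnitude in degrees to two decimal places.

81.80°

The polar circle is the lowest latitude that experiences at least one full rotation of continuous darkness at the northern-summer solstice; it lies at |ϕ| = 90° − ε = 90° − 8.20° = 81.80°.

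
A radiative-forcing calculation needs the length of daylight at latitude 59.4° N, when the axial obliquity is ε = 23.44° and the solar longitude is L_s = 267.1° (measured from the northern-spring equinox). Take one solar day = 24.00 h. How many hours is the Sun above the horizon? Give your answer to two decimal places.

Solar declination: sin δ = sin ε · sin L_s = sin 23.44° × sin 267.1° = -0.39728, so δ = -23.408°.
cos h₀ = −tan ϕ · tan δ = −tan(+59.4°) × tan(-23.408°) = 0.7320, so h₀ = 0.7495 rad = 42.94°.
Daylight = 2h₀/(2π) × 24.00 h = (0.7495/π) × 24.00 = 5.73 h.

5.73 h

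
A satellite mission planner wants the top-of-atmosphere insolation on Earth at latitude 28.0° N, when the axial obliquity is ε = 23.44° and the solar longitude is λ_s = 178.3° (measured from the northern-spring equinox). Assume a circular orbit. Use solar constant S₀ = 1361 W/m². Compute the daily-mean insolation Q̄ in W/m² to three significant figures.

Solar declination: sin δ = sin ε · sin λ_s = sin 23.44° × sin 178.3° = 0.01180, so δ = +0.676°.
cos H₀ = −tan(+28.0°) tan(+0.676°) = -0.0063, H₀ = 1.5771 rad.
Bracket: H₀ sin φ sin δ + cos φ cos δ sin H₀ = 1.5771×0.46947×0.01180 + 0.88295×0.99993×0.99998 = 0.008737 + 0.882871 = 0.891608.
Q̄ = (S₀/π) × [bracket] = (1361/π) × 0.891608 = 386.3 W/m².

Q̄ ≈ 386 W/m²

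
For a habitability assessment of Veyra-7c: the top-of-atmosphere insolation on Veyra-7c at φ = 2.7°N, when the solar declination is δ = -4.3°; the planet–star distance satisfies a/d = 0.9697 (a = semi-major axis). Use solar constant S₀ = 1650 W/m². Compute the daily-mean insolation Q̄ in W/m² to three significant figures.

Q̄ ≈ 489 W/m²

cos H₀ = −tan(+2.7°) tan(-4.300°) = 0.0035, H₀ = 1.5673 rad.
Bracket: H₀ sin φ sin δ + cos φ cos δ sin H₀ = 1.5673×0.04711×-0.07498 + 0.99889×0.99719×0.99999 = -0.005536 + 0.996073 = 0.990537.
Inverse-square distance factor (a/d)² = 0.9697² = 0.940318.
Q̄ = (S₀/π) × 0.940318 × [bracket] = (1650/π) × 0.940318 × 0.990537 = 489.2 W/m².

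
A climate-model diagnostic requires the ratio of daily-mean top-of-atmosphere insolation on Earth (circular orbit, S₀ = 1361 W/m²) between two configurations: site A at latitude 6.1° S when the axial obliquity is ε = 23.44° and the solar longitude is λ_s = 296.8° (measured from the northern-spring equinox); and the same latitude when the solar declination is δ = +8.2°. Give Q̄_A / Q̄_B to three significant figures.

— Configuration A (φ=-6.1°):
Solar declination: sin δ = sin ε · sin λ_s = sin 23.44° × sin 296.8° = -0.35506, so δ = -20.797°.
cos H₀ = −tan(-6.1°) tan(-20.797°) = -0.0406, H₀ = 1.6114 rad.
Bracket: H₀ sin φ sin δ + cos φ cos δ sin H₀ = 1.6114×-0.10626×-0.35506 + 0.99434×0.93484×0.99918 = 0.060796 + 0.928787 = 0.989583.
Q̄ = (S₀/π) × [bracket] = (1361/π) × 0.989583 = 428.71 W/m².
— Configuration B (φ=-6.1°):
cos H₀ = −tan(-6.1°) tan(+8.200°) = 0.0154, H₀ = 1.5554 rad.
Bracket: H₀ sin φ sin δ + cos φ cos δ sin H₀ = 1.5554×-0.10626×0.14263 + 0.99434×0.98978×0.99988 = -0.023573 + 0.984060 = 0.960487.
Q̄ = (S₀/π) × [bracket] = (1361/π) × 0.960487 = 416.10 W/m².
Ratio Q̄_A / Q̄_B = 428.71 / 416.10 = 1.030.

Q̄_A / Q̄_B ≈ 1.03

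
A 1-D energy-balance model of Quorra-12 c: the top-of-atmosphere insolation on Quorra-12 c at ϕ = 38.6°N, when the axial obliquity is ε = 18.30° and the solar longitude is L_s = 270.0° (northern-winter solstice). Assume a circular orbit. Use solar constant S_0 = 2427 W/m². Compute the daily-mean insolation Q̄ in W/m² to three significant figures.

Q̄ ≈ 356 W/m²

Solar declination: sin δ = sin ε · sin L_s = sin 18.30° × sin 270.0° = -0.31399, so δ = -18.300°.
cos h₀ = −tan(+38.6°) tan(-18.300°) = 0.2640, h₀ = 1.3036 rad.
Bracket: h₀ sin ϕ sin δ + cos ϕ cos δ sin h₀ = 1.3036×0.62388×-0.31399 + 0.78152×0.94943×0.96452 = -0.255365 + 0.715672 = 0.460307.
Q̄ = (S_0/π) × [bracket] = (2427/π) × 0.460307 = 355.6 W/m².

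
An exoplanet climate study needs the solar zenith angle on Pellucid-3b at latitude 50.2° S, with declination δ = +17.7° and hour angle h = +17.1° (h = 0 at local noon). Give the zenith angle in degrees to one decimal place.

cos θ_z = sin φ sin δ + cos φ cos δ cos h = -0.233584 + 0.582850 = 0.349266.
θ_z = arccos(0.349266) = 69.6°.

θ_z = 69.6°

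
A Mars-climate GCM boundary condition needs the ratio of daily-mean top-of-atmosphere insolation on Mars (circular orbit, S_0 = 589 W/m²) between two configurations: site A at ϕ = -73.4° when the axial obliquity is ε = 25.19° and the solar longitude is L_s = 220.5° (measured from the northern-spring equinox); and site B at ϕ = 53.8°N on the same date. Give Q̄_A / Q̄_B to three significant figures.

Q̄_A / Q̄_B ≈ 3.19

— Configuration A (ϕ=-73.4°):
Solar declination: sin δ = sin ε · sin L_s = sin 25.19° × sin 220.5° = -0.27642, so δ = -16.047°.
cos h₀ = −tan(-73.4°) tan(-16.047°) = -0.9648, h₀ = 2.8756 rad.
Bracket: h₀ sin ϕ sin δ + cos ϕ cos δ sin h₀ = 2.8756×-0.95832×-0.27642 + 0.28569×0.96104×0.26291 = 0.761743 + 0.072184 = 0.833927.
Q̄ = (S_0/π) × [bracket] = (589/π) × 0.833927 = 156.35 W/m².
— Configuration B (ϕ=+53.8°):
cos h₀ = −tan(+53.8°) tan(-16.047°) = 0.3930, h₀ = 1.1669 rad.
Bracket: h₀ sin ϕ sin δ + cos ϕ cos δ sin h₀ = 1.1669×0.80696×-0.27642 + 0.59061×0.96104×0.91954 = -0.260289 + 0.521931 = 0.261642.
Q̄ = (S_0/π) × [bracket] = (589/π) × 0.261642 = 49.054 W/m².
Ratio Q̄_A / Q̄_B = 156.35 / 49.054 = 3.187.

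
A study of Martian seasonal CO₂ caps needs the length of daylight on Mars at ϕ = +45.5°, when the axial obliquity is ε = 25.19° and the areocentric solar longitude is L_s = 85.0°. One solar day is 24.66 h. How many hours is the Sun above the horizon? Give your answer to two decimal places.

16.23 h

sin δ = sin 25.19° × sin 85.0° = 0.42400, so δ = +25.087°.
cos h₀ = −tan ϕ · tan δ = −tan(+45.5°) × tan(+25.087°) = -0.4764, so h₀ = 2.0674 rad = 118.45°.
Daylight = 2h₀/(2π) × 24.66 h = (2.0674/π) × 24.66 = 16.23 h.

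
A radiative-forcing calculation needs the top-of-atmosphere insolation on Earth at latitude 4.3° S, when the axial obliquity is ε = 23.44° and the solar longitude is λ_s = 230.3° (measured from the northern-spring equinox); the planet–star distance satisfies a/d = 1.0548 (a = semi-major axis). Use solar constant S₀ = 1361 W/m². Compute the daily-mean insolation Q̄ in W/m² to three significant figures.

Solar declination: sin δ = sin ε · sin λ_s = sin 23.44° × sin 230.3° = -0.30606, so δ = -17.822°.
cos H₀ = −tan(-4.3°) tan(-17.822°) = -0.0242, H₀ = 1.5950 rad.
Bracket: H₀ sin φ sin δ + cos φ cos δ sin H₀ = 1.5950×-0.07498×-0.30606 + 0.99719×0.95201×0.99971 = 0.036603 + 0.949060 = 0.985663.
Inverse-square distance factor (a/d)² = 1.0548² = 1.112603.
Q̄ = (S₀/π) × 1.112603 × [bracket] = (1361/π) × 1.112603 × 0.985663 = 475.1 W/m².

Q̄ ≈ 475 W/m²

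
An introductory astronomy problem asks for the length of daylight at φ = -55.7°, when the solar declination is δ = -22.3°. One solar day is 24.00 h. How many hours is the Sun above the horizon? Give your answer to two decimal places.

cos H₀ = −tan φ · tan δ = −tan(-55.7°) × tan(-22.300°) = -0.6012, so H₀ = 2.2158 rad = 126.96°.
Daylight = 2H₀/(2π) × 24.00 h = (2.2158/π) × 24.00 = 16.93 h.

16.93 h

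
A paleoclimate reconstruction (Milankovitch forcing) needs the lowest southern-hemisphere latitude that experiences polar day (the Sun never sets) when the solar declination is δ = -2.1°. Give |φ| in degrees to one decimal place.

|φ| = 87.9°

Polar day requires cos H₀ = −tan φ tan δ ≤ −1, i.e. tan φ tan δ ≥ 1.
The boundary is |tan φ| · |tan δ| = 1, so |φ| = 90° − |δ| = 90° − 2.1° = 87.9° in the southern hemisphere.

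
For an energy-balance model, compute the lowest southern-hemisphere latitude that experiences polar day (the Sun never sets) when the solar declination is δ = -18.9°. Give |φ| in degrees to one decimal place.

|φ| = 71.1°

Polar day requires cos H₀ = −tan φ tan δ ≤ −1, i.e. tan φ tan δ ≥ 1.
The boundary is |tan φ| · |tan δ| = 1, so |φ| = 90° − |δ| = 90° − 18.9° = 71.1° in the southern hemisphere.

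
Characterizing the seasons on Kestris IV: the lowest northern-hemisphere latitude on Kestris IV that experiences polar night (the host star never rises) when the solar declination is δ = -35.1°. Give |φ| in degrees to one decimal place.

|φ| = 54.9°

Polar night requires cos H₀ = −tan φ tan δ ≥ 1, i.e. tan φ tan δ ≤ −1.
The boundary is |tan φ| · |tan δ| = 1, so |φ| = 90° − |δ| = 90° − 35.1° = 54.9° in the northern hemisphere.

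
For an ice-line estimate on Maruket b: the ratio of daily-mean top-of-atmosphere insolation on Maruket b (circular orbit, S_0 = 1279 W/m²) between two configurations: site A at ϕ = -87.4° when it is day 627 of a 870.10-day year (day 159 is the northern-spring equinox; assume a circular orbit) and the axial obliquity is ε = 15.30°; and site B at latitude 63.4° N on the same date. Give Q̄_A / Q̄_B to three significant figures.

— Configuration A (ϕ=-87.4°):
Solar longitude: L_s = 360° × (627 − 159)/870.10 = 193.633°.
sin δ = sin 15.30° × sin 193.633° = -0.06219, so δ = -3.566°.
cos h₀ = −tan(-87.4°) tan(-3.566°) = -1.3723 ≤ −1 ⇒ polar day, h₀ = π.
Bracket: h₀ sin ϕ sin δ + cos ϕ cos δ sin h₀ = 3.1416×-0.99897×-0.06219 + 0.04536×0.99806×0.00000 = 0.195175 + 0.000000 = 0.195175.
Q̄ = (S_0/π) × [bracket] = (1279/π) × 0.195175 = 79.459 W/m².
— Configuration B (ϕ=+63.4°):
cos h₀ = −tan(+63.4°) tan(-3.566°) = 0.1244, h₀ = 1.4460 rad.
Bracket: h₀ sin ϕ sin δ + cos ϕ cos δ sin h₀ = 1.4460×0.89415×-0.06219 + 0.44776×0.99806×0.99223 = -0.080408 + 0.443419 = 0.363011.
Q̄ = (S_0/π) × [bracket] = (1279/π) × 0.363011 = 147.79 W/m².
Ratio Q̄_A / Q̄_B = 79.459 / 147.79 = 0.5376.

Q̄_A / Q̄_B ≈ 0.538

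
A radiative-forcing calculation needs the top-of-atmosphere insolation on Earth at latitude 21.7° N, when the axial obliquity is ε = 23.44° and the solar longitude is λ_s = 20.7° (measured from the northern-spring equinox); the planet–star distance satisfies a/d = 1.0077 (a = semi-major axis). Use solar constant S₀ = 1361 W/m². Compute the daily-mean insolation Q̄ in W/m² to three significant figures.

Solar declination: sin δ = sin ε · sin λ_s = sin 23.44° × sin 20.7° = 0.14061, so δ = +8.083°.
cos H₀ = −tan(+21.7°) tan(+8.083°) = -0.0565, H₀ = 1.6273 rad.
Bracket: H₀ sin φ sin δ + cos φ cos δ sin H₀ = 1.6273×0.36975×0.14061 + 0.92913×0.99007×0.99840 = 0.084604 + 0.918432 = 1.003036.
Inverse-square distance factor (a/d)² = 1.0077² = 1.015459.
Q̄ = (S₀/π) × 1.015459 × [bracket] = (1361/π) × 1.015459 × 1.003036 = 441.3 W/m².

Q̄ ≈ 441 W/m²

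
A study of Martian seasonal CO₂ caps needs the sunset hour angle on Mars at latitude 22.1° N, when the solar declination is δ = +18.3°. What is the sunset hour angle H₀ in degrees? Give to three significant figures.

cos H₀ = −tan φ · tan δ = −tan(+22.1°) × tan(+18.300°) = -0.1343, so H₀ = 1.7055 rad = 97.72°.

H₀ = 97.7°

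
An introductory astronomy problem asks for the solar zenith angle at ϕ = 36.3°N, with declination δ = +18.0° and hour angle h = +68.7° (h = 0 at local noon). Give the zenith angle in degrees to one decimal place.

cos θ_z = sin ϕ sin δ + cos ϕ cos δ cos h = 0.182942 + 0.278426 = 0.461368.
θ_z = arccos(0.461368) = 62.5°.

θ_z = 62.5°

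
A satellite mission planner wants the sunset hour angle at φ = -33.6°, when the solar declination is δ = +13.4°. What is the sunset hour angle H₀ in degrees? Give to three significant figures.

cos H₀ = −tan φ · tan δ = −tan(-33.6°) × tan(+13.400°) = 0.1583, so H₀ = 1.4118 rad = 80.89°.

H₀ = 80.9°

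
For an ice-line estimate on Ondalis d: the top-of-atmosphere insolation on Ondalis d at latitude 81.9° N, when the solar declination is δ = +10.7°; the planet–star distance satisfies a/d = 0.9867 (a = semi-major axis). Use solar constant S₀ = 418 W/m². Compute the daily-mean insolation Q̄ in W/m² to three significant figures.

Q̄ ≈ 74.8 W/m²

cos H₀ = −tan(+81.9°) tan(+10.700°) = -1.3276 ≤ −1 ⇒ polar day, H₀ = π.
Bracket: H₀ sin φ sin δ + cos φ cos δ sin H₀ = 3.1416×0.99002×0.18567 + 0.14090×0.98261×0.00000 = 0.577480 + 0.000000 = 0.577480.
Inverse-square distance factor (a/d)² = 0.9867² = 0.973577.
Q̄ = (S₀/π) × 0.973577 × [bracket] = (418/π) × 0.973577 × 0.577480 = 74.81 W/m².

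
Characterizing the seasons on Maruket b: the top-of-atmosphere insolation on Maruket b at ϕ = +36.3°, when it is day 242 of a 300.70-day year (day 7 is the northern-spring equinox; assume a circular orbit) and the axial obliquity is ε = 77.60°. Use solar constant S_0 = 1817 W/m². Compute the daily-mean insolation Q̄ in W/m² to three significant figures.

Solar longitude: L_s = 360° × (242 − 7)/300.70 = 281.344°.
sin δ = sin 77.60° × sin 281.344° = -0.95759, so δ = -73.254°.
cos h₀ = −tan(+36.3°) tan(-73.254°) = 2.4414 ≥ 1 ⇒ polar night, h₀ = 0 and Q̄ = 0.

Q̄ ≈ 0.00 W/m²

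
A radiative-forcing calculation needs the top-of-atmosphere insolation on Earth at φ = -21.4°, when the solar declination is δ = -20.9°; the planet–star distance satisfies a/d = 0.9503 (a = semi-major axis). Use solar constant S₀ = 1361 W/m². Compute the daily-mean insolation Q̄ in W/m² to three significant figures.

Q̄ ≈ 424 W/m²

cos H₀ = −tan(-21.4°) tan(-20.900°) = -0.1497, H₀ = 1.7210 rad.
Bracket: H₀ sin φ sin δ + cos φ cos δ sin H₀ = 1.7210×-0.36488×-0.35674 + 0.93106×0.93420×0.98874 = 0.224018 + 0.860002 = 1.084020.
Inverse-square distance factor (a/d)² = 0.9503² = 0.903070.
Q̄ = (S₀/π) × 0.903070 × [bracket] = (1361/π) × 0.903070 × 1.084020 = 424.1 W/m².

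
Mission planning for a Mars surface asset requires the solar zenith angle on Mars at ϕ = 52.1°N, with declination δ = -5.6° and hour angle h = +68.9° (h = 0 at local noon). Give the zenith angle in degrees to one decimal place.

θ_z = 81.8°

cos θ_z = sin ϕ sin δ + cos ϕ cos δ cos h = -0.077001 + 0.220085 = 0.143084.
θ_z = arccos(0.143084) = 81.8°.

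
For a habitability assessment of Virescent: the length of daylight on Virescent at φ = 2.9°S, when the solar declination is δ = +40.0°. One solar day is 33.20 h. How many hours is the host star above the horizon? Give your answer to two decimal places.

16.15 h

cos H₀ = −tan φ · tan δ = −tan(-2.9°) × tan(+40.000°) = 0.0425, so H₀ = 1.5283 rad = 87.56°.
Daylight = 2H₀/(2π) × 33.20 h = (1.5283/π) × 33.20 = 16.15 h.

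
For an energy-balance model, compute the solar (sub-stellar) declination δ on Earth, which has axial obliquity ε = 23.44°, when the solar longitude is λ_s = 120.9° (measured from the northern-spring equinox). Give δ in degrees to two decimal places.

δ = +19.96°

sin δ = sin ε · sin λ_s = sin 23.44° × sin 120.9° = 0.341328.
δ = arcsin(0.341328) = +19.96°.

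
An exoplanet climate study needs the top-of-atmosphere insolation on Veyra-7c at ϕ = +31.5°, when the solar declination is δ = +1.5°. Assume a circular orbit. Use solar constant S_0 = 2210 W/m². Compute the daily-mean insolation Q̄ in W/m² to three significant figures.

cos h₀ = −tan(+31.5°) tan(+1.500°) = -0.0160, h₀ = 1.5868 rad.
Bracket: h₀ sin ϕ sin δ + cos ϕ cos δ sin h₀ = 1.5868×0.52250×0.02618 + 0.85264×0.99966×0.99987 = 0.021706 + 0.852239 = 0.873945.
Q̄ = (S_0/π) × [bracket] = (2210/π) × 0.873945 = 614.8 W/m².

Q̄ ≈ 615 W/m²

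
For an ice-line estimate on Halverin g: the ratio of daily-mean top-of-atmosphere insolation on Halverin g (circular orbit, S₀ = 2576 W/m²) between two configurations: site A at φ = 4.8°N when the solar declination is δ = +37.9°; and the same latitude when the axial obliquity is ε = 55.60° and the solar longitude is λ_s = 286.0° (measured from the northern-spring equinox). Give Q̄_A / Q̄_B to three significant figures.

Q̄_A / Q̄_B ≈ 1.72

— Configuration A (φ=+4.8°):
cos H₀ = −tan(+4.8°) tan(+37.900°) = -0.0654, H₀ = 1.6362 rad.
Bracket: H₀ sin φ sin δ + cos φ cos δ sin H₀ = 1.6362×0.08368×0.61429 + 0.99649×0.78908×0.99786 = 0.084107 + 0.784628 = 0.868735.
Q̄ = (S₀/π) × [bracket] = (2576/π) × 0.868735 = 712.33 W/m².
— Configuration B (φ=+4.8°):
Solar declination: sin δ = sin ε · sin λ_s = sin 55.60° × sin 286.0° = -0.79315, so δ = -52.481°.
cos H₀ = −tan(+4.8°) tan(-52.481°) = 0.1094, H₀ = 1.4612 rad.
Bracket: H₀ sin φ sin δ + cos φ cos δ sin H₀ = 1.4612×0.08368×-0.79315 + 0.99649×0.60903×0.99400 = -0.096981 + 0.603251 = 0.506270.
Q̄ = (S₀/π) × [bracket] = (2576/π) × 0.506270 = 415.12 W/m².
Ratio Q̄_A / Q̄_B = 712.33 / 415.12 = 1.716.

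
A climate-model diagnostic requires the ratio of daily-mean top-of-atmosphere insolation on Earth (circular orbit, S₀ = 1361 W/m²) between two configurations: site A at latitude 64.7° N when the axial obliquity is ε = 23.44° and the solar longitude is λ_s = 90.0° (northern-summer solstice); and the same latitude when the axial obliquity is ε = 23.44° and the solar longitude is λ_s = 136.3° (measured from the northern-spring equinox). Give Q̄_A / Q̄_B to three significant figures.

Q̄_A / Q̄_B ≈ 1.30

— Configuration A (φ=+64.7°):
Solar declination: sin δ = sin ε · sin λ_s = sin 23.44° × sin 90.0° = 0.39779, so δ = +23.440°.
cos H₀ = −tan(+64.7°) tan(+23.440°) = -0.9172, H₀ = 2.7318 rad.
Bracket: H₀ sin φ sin δ + cos φ cos δ sin H₀ = 2.7318×0.90408×0.39779 + 0.42736×0.91748×0.39838 = 0.982448 + 0.156203 = 1.138651.
Q̄ = (S₀/π) × [bracket] = (1361/π) × 1.138651 = 493.29 W/m².
— Configuration B (φ=+64.7°):
Solar declination: sin δ = sin ε · sin λ_s = sin 23.44° × sin 136.3° = 0.27483, so δ = +15.952°.
cos H₀ = −tan(+64.7°) tan(+15.952°) = -0.6047, H₀ = 2.2202 rad.
Bracket: H₀ sin φ sin δ + cos φ cos δ sin H₀ = 2.2202×0.90408×0.27483 + 0.42736×0.96149×0.79647 = 0.551649 + 0.327271 = 0.878920.
Q̄ = (S₀/π) × [bracket] = (1361/π) × 0.878920 = 380.77 W/m².
Ratio Q̄_A / Q̄_B = 493.29 / 380.77 = 1.296.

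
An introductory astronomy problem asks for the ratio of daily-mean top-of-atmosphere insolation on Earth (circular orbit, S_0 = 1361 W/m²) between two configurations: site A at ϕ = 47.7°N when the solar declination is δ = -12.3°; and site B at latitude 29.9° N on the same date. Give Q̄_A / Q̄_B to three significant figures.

Q̄_A / Q̄_B ≈ 0.625

— Configuration A (ϕ=+47.7°):
cos h₀ = −tan(+47.7°) tan(-12.300°) = 0.2396, h₀ = 1.3288 rad.
Bracket: h₀ sin ϕ sin δ + cos ϕ cos δ sin h₀ = 1.3288×0.73963×-0.21303 + 0.67301×0.97705×0.97087 = -0.209370 + 0.638410 = 0.429040.
Q̄ = (S_0/π) × [bracket] = (1361/π) × 0.429040 = 185.87 W/m².
— Configuration B (ϕ=+29.9°):
cos h₀ = −tan(+29.9°) tan(-12.300°) = 0.1254, h₀ = 1.4451 rad.
Bracket: h₀ sin ϕ sin δ + cos ϕ cos δ sin h₀ = 1.4451×0.49849×-0.21303 + 0.86690×0.97705×0.99211 = -0.153460 + 0.840322 = 0.686862.
Q̄ = (S_0/π) × [bracket] = (1361/π) × 0.686862 = 297.56 W/m².
Ratio Q̄_A / Q̄_B = 185.87 / 297.56 = 0.6246.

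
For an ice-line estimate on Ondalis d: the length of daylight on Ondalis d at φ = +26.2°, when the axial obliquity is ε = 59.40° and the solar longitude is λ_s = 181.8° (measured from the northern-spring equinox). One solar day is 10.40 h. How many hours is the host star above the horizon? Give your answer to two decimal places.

5.16 h

Solar declination: sin δ = sin ε · sin λ_s = sin 59.40° × sin 181.8° = -0.02704, so δ = -1.549°.
cos H₀ = −tan φ · tan δ = −tan(+26.2°) × tan(-1.549°) = 0.0133, so H₀ = 1.5575 rad = 89.24°.
Daylight = 2H₀/(2π) × 10.40 h = (1.5575/π) × 10.40 = 5.16 h.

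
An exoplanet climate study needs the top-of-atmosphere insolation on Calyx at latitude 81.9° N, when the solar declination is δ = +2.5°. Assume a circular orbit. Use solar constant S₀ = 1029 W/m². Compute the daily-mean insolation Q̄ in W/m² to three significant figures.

Q̄ ≈ 70.5 W/m²

cos H₀ = −tan(+81.9°) tan(+2.500°) = -0.3068, H₀ = 1.8826 rad.
Bracket: H₀ sin φ sin δ + cos φ cos δ sin H₀ = 1.8826×0.99002×0.04362 + 0.14090×0.99905×0.95178 = 0.081299 + 0.133978 = 0.215277.
Q̄ = (S₀/π) × [bracket] = (1029/π) × 0.215277 = 70.51 W/m².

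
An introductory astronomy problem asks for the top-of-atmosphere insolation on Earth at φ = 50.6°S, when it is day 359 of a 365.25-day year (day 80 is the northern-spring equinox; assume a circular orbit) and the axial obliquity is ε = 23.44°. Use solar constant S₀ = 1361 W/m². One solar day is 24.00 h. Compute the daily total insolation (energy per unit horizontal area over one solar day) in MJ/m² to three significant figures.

42.9 MJ/m²

Solar longitude: λ_s = 360° × (359 − 80)/365.25 = 274.990°.
sin δ = sin 23.44° × sin 274.990° = -0.39628, so δ = -23.346°.
cos H₀ = −tan(-50.6°) tan(-23.346°) = -0.5255, H₀ = 2.1241 rad.
Bracket: H₀ sin φ sin δ + cos φ cos δ sin H₀ = 2.1241×-0.77273×-0.39628 + 0.63473×0.91813×0.85082 = 0.650436 + 0.495828 = 1.146264.
Q̄ = (S₀/π) × [bracket] = (1361/π) × 1.146264 = 496.58 W/m².
Daily total = Q̄ × 24.00 h × 3600 s/h = 496.58 × 24.00 × 3600 / 10⁶ = 42.90 MJ/m².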